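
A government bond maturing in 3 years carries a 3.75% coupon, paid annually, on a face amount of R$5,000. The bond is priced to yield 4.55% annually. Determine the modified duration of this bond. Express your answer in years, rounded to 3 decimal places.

Periodic yield y = 0.0455. First find Macaulay duration:
  t   CF        PV=CF/(1+0.0455)^t    t·PV
  1       187.50       179.3400       179.3400
  2       187.50       171.5352       343.0704
  3     5,187.50     4,539.2698    13,617.8095
  Σ                  4,890.1450    14,140.2198
P = 4,890.1450; Macaulay duration = 14,140.2198 / 4,890.1450 = 2.89157 years.
Modified duration = D_Mac / (1 + y) = 2.89157 / 1.0455 = 2.76573 years.

2.766 years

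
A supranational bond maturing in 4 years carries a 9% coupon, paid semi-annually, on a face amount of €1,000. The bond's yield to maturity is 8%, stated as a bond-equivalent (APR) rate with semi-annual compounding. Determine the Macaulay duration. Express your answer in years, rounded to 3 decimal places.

3.457 years

Periodic yield y = 0.04. Discount each cash flow and weight by its period:
  t   CF        PV=CF/(1+0.04)^t    t·PV
  1        45.00        43.2692        43.2692
  2        45.00        41.6050        83.2101
  3        45.00        40.0048       120.0145
  4        45.00        38.4662       153.8648
  5        45.00        36.9867       184.9336
  6        45.00        35.5642       213.3849
  7        45.00        34.1963       239.3741
  8     1,045.00       763.5713     6,108.5701
  Σ                  1,033.6637     7,146.6213
Price P = Σ PV = 1,033.6637.
Macaulay duration = Σ(t·PV) / P = 7,146.6213 / 1,033.6637 = 6.91387 half-year periods.
In years: 6.91387 / 2 = 3.45694 years.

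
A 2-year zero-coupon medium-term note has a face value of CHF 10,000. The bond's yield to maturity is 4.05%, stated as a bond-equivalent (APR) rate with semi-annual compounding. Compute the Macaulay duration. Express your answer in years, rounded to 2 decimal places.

2.00 years

A zero-coupon bond has a single cash flow at maturity, so its Macaulay duration equals its maturity: 2 years.
(Equivalently: 4 semi-annual periods ÷ 2 = 2 years.)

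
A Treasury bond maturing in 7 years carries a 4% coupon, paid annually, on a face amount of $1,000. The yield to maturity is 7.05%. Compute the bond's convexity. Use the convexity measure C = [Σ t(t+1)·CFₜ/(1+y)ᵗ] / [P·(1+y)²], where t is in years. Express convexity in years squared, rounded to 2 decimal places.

With y = 0.0705:
  t   CF        PV=CF/(1+0.0705)^t    t·PV        t(t+1)·PV
  1        40.00        37.3657        37.3657          74.7314
  2        40.00        34.9049        69.8098         209.4295
  3        40.00        32.6062        97.8186         391.2742
  4        40.00        30.4588       121.8353         609.1767
  5        40.00        28.4529       142.2645         853.5872
  6        40.00        26.5791       159.4745       1,116.3214
  7     1,040.00       645.5452     4,518.8162      36,150.5297
  Σ                    835.9128     5,147.3847      39,405.0502
P = 835.9128.
Convexity = Σ t(t+1)·PV / [P·(1+y)²] = 39,405.0502 / (835.9128 × 1.145970) = 41.13557.

41.14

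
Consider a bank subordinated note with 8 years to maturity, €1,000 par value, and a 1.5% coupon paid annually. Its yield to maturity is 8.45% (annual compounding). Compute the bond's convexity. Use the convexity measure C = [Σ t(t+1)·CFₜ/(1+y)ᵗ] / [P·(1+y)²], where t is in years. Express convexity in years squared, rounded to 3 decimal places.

55.741

With y = 0.0845:
  t   CF        PV=CF/(1+0.0845)^t    t·PV        t(t+1)·PV
  1        15.00        13.8313        13.8313          27.6625
  2        15.00        12.7536        25.5072          76.5215
  3        15.00        11.7599        35.2796         141.1185
  4        15.00        10.8436        43.3744         216.8718
  5        15.00         9.9987        49.9935         299.9610
  6        15.00         9.2196        55.3178         387.2248
  7        15.00         8.5013        59.5090         476.0717
  8     1,015.00       530.4318     4,243.4548      38,191.0930
  Σ                    607.3398     4,526.2675      39,816.5248
P = 607.3398.
Convexity = Σ t(t+1)·PV / [P·(1+y)²] = 39,816.5248 / (607.3398 × 1.176140) = 55.74071.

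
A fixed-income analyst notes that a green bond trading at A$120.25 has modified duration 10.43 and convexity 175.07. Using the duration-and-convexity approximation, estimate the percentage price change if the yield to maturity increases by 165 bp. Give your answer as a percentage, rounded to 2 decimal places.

Duration effect: -D_mod·Δy = -10.43 × (+0.0165) = -0.172095
Convexity effect: ½·C·(Δy)² = 0.5 × 175.07 × (0.0165)² = +0.02383140375
ΔP/P ≈ -0.172095 + 0.02383140375 = -0.14826359625
= -14.826359625%.

-14.83%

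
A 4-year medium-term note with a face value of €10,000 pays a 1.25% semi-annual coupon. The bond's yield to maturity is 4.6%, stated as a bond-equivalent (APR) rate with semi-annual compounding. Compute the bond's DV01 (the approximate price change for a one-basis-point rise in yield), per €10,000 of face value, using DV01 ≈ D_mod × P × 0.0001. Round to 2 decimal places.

€3.36

Periodic yield y = 0.023.
  t   CF        PV=CF/(1+0.023)^t    t·PV
  1        62.50        61.0948        61.0948
  2        62.50        59.7212       119.4425
  3        62.50        58.3785       175.1356
  4        62.50        57.0660       228.2640
  5        62.50        55.7830       278.9150
  6        62.50        54.5288       327.1730
  7        62.50        53.3029       373.1201
  8    10,062.50     8,388.8190    67,110.5519
  Σ                  8,788.6943    68,673.6969
P = 8,788.6943; D_Mac = 7.81387 half-year periods = 3.90693 yrs; D_mod = 3.81909 yrs.
DV01 ≈ 3.81909 × 8,788.6943 × 0.0001 = 3.356486.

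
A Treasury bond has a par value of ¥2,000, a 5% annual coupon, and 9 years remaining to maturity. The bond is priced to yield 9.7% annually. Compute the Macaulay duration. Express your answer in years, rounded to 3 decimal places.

Periodic yield y = 0.097. Discount each cash flow and weight by its year:
  t   CF        PV=CF/(1+0.097)^t    t·PV
  1       100.00        91.1577        91.1577
  2       100.00        83.0973       166.1945
  3       100.00        75.7496       227.2487
  4       100.00        69.0516       276.2062
  5       100.00        62.9458       314.7291
  6       100.00        57.3800       344.2798
  7       100.00        52.3063       366.1438
  8       100.00        47.6812       381.4494
  9     2,100.00       912.7664     8,214.8976
  Σ                  1,452.1357    10,382.3068
Price P = Σ PV = 1,452.1357.
Macaulay duration = Σ(t·PV) / P = 10,382.3068 / 1,452.1357 = 7.14968 years.

7.150 years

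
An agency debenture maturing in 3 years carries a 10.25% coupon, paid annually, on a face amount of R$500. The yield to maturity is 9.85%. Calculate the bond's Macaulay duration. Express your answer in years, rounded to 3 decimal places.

2.731 years

Periodic yield y = 0.0985. Discount each cash flow and weight by its year:
  t   CF        PV=CF/(1+0.0985)^t    t·PV
  1        51.25        46.6545        46.6545
  2        51.25        42.4711        84.9422
  3       551.25       415.8612     1,247.5836
  Σ                    504.9869     1,379.1804
Price P = Σ PV = 504.9869.
Macaulay duration = Σ(t·PV) / P = 1,379.1804 / 504.9869 = 2.73112 years.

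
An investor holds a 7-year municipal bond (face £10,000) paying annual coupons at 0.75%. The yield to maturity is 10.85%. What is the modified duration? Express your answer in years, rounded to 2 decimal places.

Periodic yield y = 0.1085. First find Macaulay duration:
  t   CF        PV=CF/(1+0.1085)^t    t·PV
  1        75.00        67.6590        67.6590
  2        75.00        61.0365       122.0731
  3        75.00        55.0623       165.1868
  4        75.00        49.6728       198.6911
  5        75.00        44.8108       224.0540
  6        75.00        40.4247       242.5484
  7    10,075.00     4,898.8616    34,292.0314
  Σ                  5,217.5278    35,312.2438
P = 5,217.5278; Macaulay duration = 35,312.2438 / 5,217.5278 = 6.76800 years.
Modified duration = D_Mac / (1 + y) = 6.76800 / 1.1085 = 6.10555 years.

6.11 years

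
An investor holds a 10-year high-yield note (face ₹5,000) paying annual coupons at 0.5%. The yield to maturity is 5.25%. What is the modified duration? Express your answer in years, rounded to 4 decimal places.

9.2215 years

Periodic yield y = 0.0525. First find Macaulay duration:
  t   CF        PV=CF/(1+0.0525)^t    t·PV
  1        25.00        23.7530        23.7530
  2        25.00        22.5681        45.1363
  3        25.00        21.4424        64.3272
  4        25.00        20.3728        81.4914
  5        25.00        19.3566        96.7831
  6        25.00        18.3911       110.3465
  7        25.00        17.4737       122.3160
  8        25.00        16.6021       132.8168
  9        25.00        15.7740       141.9657
  10    5,025.00     3,012.4165    30,124.1652
  Σ                  3,188.1504    30,943.1013
P = 3,188.1504; Macaulay duration = 30,943.1013 / 3,188.1504 = 9.70566 years.
Modified duration = D_Mac / (1 + y) = 9.70566 / 1.0525 = 9.22153 years.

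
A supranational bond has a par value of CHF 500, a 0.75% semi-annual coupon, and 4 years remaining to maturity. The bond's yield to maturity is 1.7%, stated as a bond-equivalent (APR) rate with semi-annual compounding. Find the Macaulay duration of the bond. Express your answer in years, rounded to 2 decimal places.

Periodic yield y = 0.0085. Discount each cash flow and weight by its period:
  t   CF        PV=CF/(1+0.0085)^t    t·PV
  1        1.875         1.8592         1.8592
  2        1.875         1.8435         3.6871
  3        1.875         1.8280         5.4840
  4        1.875         1.8126         7.2503
  5        1.875         1.7973         8.9865
  6        1.875         1.7822        10.6929
  7        1.875         1.7671        12.3700
  8      501.875       469.0167     3,752.1339
  Σ                    481.7066     3,802.4639
Price P = Σ PV = 481.7066.
Macaulay duration = Σ(t·PV) / P = 3,802.4639 / 481.7066 = 7.89373 half-year periods.
In years: 7.89373 / 2 = 3.94687 years.

3.95 years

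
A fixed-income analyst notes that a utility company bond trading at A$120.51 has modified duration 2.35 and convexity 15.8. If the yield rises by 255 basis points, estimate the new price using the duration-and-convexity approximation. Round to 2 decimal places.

A$113.91

Duration effect: -D_mod·Δy = -2.35 × (+0.0255) = -0.059925
Convexity effect: ½·C·(Δy)² = 0.5 × 15.8 × (0.0255)² = +0.005136975
ΔP/P ≈ -0.059925 + 0.005136975 = -0.054788025
New price ≈ 120.51 × (1 - 0.054788025) = 113.90749510725.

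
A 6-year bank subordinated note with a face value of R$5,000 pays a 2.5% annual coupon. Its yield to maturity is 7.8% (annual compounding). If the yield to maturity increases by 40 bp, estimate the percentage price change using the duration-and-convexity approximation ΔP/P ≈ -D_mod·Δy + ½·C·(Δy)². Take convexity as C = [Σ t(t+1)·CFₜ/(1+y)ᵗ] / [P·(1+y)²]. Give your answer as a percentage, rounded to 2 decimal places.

-2.04%

With y = 0.078:
  t   CF        PV=CF/(1+0.078)^t    t·PV        t(t+1)·PV
  1       125.00       115.9555       115.9555         231.9109
  2       125.00       107.5654       215.1307         645.3922
  3       125.00        99.7824       299.3471       1,197.3882
  4       125.00        92.5625       370.2499       1,851.2495
  5       125.00        85.8650       429.3250       2,575.9502
  6     5,125.00     3,265.7377    19,594.4264     137,160.9849
  Σ                  3,767.4684    21,024.4346     143,662.8761
P = 3,767.4684; D_Mac = 5.58052 yrs; D_mod = 5.17674 yrs; C = 32.81387.
Duration effect: -5.17674 × (+0.004) = -0.020707
Convexity effect: 0.5 × 32.81387 × (0.004)² = +0.0002625
ΔP/P ≈ -0.020707 + 0.0002625 = -0.020444 = -2.0444%.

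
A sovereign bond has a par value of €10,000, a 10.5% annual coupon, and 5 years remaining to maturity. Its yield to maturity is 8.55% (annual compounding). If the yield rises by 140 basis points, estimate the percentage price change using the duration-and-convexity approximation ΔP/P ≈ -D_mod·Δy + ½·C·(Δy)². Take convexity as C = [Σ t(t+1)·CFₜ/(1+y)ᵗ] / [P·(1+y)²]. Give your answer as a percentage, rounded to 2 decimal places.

-5.18%

With y = 0.0855:
  t   CF        PV=CF/(1+0.0855)^t    t·PV        t(t+1)·PV
  1     1,050.00       967.2962       967.2962       1,934.5924
  2     1,050.00       891.1066     1,782.2131       5,346.6394
  3     1,050.00       820.9181     2,462.7542       9,851.0168
  4     1,050.00       756.2580     3,025.0320      15,125.1602
  5    11,050.00     7,331.8427    36,659.2135     219,955.2811
  Σ                 10,767.4215    44,896.5091     252,212.6899
P = 10,767.4215; D_Mac = 4.16966 yrs; D_mod = 3.84124 yrs; C = 19.87905.
Duration effect: -3.84124 × (+0.014) = -0.053777
Convexity effect: 0.5 × 19.87905 × (0.014)² = +0.0019481
ΔP/P ≈ -0.053777 + 0.0019481 = -0.051829 = -5.1829%.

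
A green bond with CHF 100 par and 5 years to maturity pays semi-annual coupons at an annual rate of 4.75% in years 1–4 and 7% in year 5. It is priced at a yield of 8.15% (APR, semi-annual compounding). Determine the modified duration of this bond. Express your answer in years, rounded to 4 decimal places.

Periodic yield y = 0.04075. First find Macaulay duration:
  t   CF        PV=CF/(1+0.04075)^t    t·PV
  1        2.375         2.2820         2.2820
  2        2.375         2.1927         4.3853
  3        2.375         2.1068         6.3204
  4        2.375         2.0243         8.0973
  5        2.375         1.9451         9.7253
  6        2.375         1.8689        11.2134
  7        2.375         1.7957        12.5700
  8        2.375         1.7254        13.8033
  9        3.500         2.4432        21.9884
  10     103.500        69.4186       694.1865
  Σ                     87.8027       784.5718
P = 87.8027; Macaulay duration = 784.5718 / 87.8027 = 8.93563 half-year periods = 4.46781 years.
Modified duration = D_Mac / (1 + y) = 4.46781 / 1.04075 = 4.29288 years.

4.2929 years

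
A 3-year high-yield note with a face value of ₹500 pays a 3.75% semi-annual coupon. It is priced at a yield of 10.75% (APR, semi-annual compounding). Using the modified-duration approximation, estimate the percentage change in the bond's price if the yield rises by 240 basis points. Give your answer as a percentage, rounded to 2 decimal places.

Periodic yield y = 0.05375. Modified duration first:
  t   CF        PV=CF/(1+0.05375)^t    t·PV
  1        9.375         8.8968         8.8968
  2        9.375         8.4430        16.8860
  3        9.375         8.0123        24.0370
  4        9.375         7.6036        30.4145
  5        9.375         7.2158        36.0789
  6      509.375       372.0592     2,232.3555
  Σ                    412.2308     2,348.6686
P = 412.2308; D_Mac = 5.69746 half-year periods = 2.84873 yrs; D_mod = 2.84873/(1+0.05375) = 2.70342 yrs.
ΔP/P ≈ -D_mod · Δy = -2.70342 × (+0.024) = -0.064882 = -6.4882%.

-6.49%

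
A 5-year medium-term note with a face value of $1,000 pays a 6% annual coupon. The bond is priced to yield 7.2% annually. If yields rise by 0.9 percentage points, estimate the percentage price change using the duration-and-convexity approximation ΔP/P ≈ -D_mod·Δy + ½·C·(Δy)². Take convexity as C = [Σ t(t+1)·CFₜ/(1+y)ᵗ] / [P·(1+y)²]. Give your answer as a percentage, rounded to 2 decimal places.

-3.65%

With y = 0.072:
  t   CF        PV=CF/(1+0.072)^t    t·PV        t(t+1)·PV
  1        60.00        55.9701        55.9701         111.9403
  2        60.00        52.2110       104.4219         313.2658
  3        60.00        48.7043       146.1128         584.4510
  4        60.00        45.4331       181.7323         908.6615
  5     1,060.00       748.7416     3,743.7078      22,462.2467
  Σ                    951.0600     4,231.9449      24,380.5653
P = 951.0600; D_Mac = 4.44971 yrs; D_mod = 4.15085 yrs; C = 22.30726.
Duration effect: -4.15085 × (+0.009) = -0.037358
Convexity effect: 0.5 × 22.30726 × (0.009)² = +0.0009034
ΔP/P ≈ -0.037358 + 0.0009034 = -0.036454 = -3.6454%.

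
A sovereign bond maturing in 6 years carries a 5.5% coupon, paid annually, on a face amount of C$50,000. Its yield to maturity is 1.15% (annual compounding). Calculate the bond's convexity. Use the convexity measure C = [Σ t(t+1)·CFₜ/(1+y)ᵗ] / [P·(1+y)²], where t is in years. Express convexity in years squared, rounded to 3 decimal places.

With y = 0.0115:
  t   CF        PV=CF/(1+0.0115)^t    t·PV        t(t+1)·PV
  1     2,750.00     2,718.7346     2,718.7346       5,437.4691
  2     2,750.00     2,687.8246     5,375.6491      16,126.9474
  3     2,750.00     2,657.2660     7,971.7980      31,887.1921
  4     2,750.00     2,627.0549    10,508.2195      52,541.0976
  5     2,750.00     2,597.1872    12,985.9361      77,915.6168
  6    52,750.00    49,252.3709   295,514.2254   2,068,599.5779
  Σ                 62,540.4381   335,074.5628   2,252,507.9009
P = 62,540.4381.
Convexity = Σ t(t+1)·PV / [P·(1+y)²] = 2,252,507.9009 / (62,540.4381 × 1.023132) = 35.20251.

35.203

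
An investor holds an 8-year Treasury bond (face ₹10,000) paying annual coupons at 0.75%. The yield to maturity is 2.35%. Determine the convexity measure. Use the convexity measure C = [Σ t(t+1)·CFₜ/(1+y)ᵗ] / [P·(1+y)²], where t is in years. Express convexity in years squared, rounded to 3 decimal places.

66.208

With y = 0.0235:
  t   CF        PV=CF/(1+0.0235)^t    t·PV        t(t+1)·PV
  1        75.00        73.2780        73.2780         146.5559
  2        75.00        71.5955       143.1909         429.5728
  3        75.00        69.9516       209.8548         839.4193
  4        75.00        68.3455       273.3820       1,366.9098
  5        75.00        66.7763       333.8813       2,003.2875
  6        75.00        65.2430       391.4582       2,740.2076
  7        75.00        63.7450       446.2152       3,569.7217
  8    10,075.00     8,366.4704    66,931.7632     602,385.8687
  Σ                  8,845.4053    68,803.0236     613,481.5435
P = 8,845.4053.
Convexity = Σ t(t+1)·PV / [P·(1+y)²] = 613,481.5435 / (8,845.4053 × 1.047552) = 66.20763.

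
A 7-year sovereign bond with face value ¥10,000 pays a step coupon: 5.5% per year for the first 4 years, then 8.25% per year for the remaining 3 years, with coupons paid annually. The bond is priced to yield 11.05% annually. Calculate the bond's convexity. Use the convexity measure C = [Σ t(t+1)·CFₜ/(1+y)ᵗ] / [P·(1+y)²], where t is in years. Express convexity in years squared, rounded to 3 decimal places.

35.200

With y = 0.1105:
  t   CF        PV=CF/(1+0.1105)^t    t·PV        t(t+1)·PV
  1       550.00       495.2724       495.2724         990.5448
  2       550.00       445.9905       891.9809       2,675.9427
  3       550.00       401.6123     1,204.8369       4,819.3476
  4       550.00       361.6500     1,446.5999       7,232.9995
  5       825.00       488.4961     2,442.4807      14,654.8841
  6       825.00       439.8885     2,639.3308      18,475.3154
  7    10,825.00     5,197.5415    36,382.7904     291,062.3234
  Σ                  7,830.4512    45,503.2920     339,911.3575
P = 7,830.4512.
Convexity = Σ t(t+1)·PV / [P·(1+y)²] = 339,911.3575 / (7,830.4512 × 1.233210) = 35.19993.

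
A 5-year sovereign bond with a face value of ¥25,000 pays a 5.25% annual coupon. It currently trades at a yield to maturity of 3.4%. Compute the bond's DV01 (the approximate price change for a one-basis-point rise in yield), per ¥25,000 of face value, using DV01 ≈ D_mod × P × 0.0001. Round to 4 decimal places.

¥11.9137

Periodic yield y = 0.034.
  t   CF        PV=CF/(1+0.034)^t    t·PV
  1     1,312.50     1,269.3424     1,269.3424
  2     1,312.50     1,227.6038     2,455.2077
  3     1,312.50     1,187.2377     3,561.7132
  4     1,312.50     1,148.1990     4,592.7959
  5    26,312.50    22,261.7561   111,308.7803
  Σ                 27,094.1390   123,187.8394
P = 27,094.1390; D_Mac = 4.54666 yrs; D_mod = 4.39716 yrs.
DV01 ≈ 4.39716 × 27,094.1390 × 0.0001 = 11.913718.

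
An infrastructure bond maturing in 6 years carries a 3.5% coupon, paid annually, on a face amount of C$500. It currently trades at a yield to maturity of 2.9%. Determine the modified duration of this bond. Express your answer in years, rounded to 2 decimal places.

Periodic yield y = 0.029. First find Macaulay duration:
  t   CF        PV=CF/(1+0.029)^t    t·PV
  1        17.50        17.0068        17.0068
  2        17.50        16.5275        33.0550
  3        17.50        16.0617        48.1851
  4        17.50        15.6091        62.4362
  5        17.50        15.1691        75.8457
  6       517.50       435.9314     2,615.5881
  Σ                    516.3056     2,852.1170
P = 516.3056; Macaulay duration = 2,852.1170 / 516.3056 = 5.52409 years.
Modified duration = D_Mac / (1 + y) = 5.52409 / 1.029 = 5.36840 years.

5.37 years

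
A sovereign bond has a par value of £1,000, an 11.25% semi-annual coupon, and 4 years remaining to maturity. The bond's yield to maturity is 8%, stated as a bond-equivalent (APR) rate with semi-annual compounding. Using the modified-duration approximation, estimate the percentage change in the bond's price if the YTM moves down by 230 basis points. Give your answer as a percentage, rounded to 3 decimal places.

Periodic yield y = 0.04. Modified duration first:
  t   CF        PV=CF/(1+0.04)^t    t·PV
  1        56.25        54.0865        54.0865
  2        56.25        52.0063       104.0126
  3        56.25        50.0060       150.0181
  4        56.25        48.0827       192.3309
  5        56.25        46.2334       231.1670
  6        56.25        44.4552       266.7312
  7        56.25        42.7454       299.2176
  8     1,056.25       771.7915     6,174.3322
  Σ                  1,109.4071     7,471.8962
P = 1,109.4071; D_Mac = 6.73504 half-year periods = 3.36752 yrs; D_mod = 3.36752/(1+0.04) = 3.23800 yrs.
ΔP/P ≈ -D_mod · Δy = -3.23800 × (-0.023) = +0.074474 = +7.4474%.

+7.447%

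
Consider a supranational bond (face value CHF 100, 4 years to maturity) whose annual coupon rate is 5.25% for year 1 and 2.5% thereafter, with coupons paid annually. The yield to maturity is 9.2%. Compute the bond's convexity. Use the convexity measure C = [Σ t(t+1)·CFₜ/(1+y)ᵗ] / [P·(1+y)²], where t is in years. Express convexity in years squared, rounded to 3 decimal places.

With y = 0.092:
  t   CF        PV=CF/(1+0.092)^t    t·PV        t(t+1)·PV
  1         5.25         4.8077         4.8077           9.6154
  2         2.50         2.0965         4.1930          12.5790
  3         2.50         1.9199         5.7596          23.0385
  4       102.50        72.0831       288.3323       1,441.6615
  Σ                     80.9071       303.0926       1,486.8944
P = 80.9071.
Convexity = Σ t(t+1)·PV / [P·(1+y)²] = 1,486.8944 / (80.9071 × 1.192464) = 15.41161.

15.412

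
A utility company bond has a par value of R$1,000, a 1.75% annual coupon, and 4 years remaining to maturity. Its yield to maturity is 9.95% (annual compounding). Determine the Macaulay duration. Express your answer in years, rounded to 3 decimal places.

3.879 years

Periodic yield y = 0.0995. Discount each cash flow and weight by its year:
  t   CF        PV=CF/(1+0.0995)^t    t·PV
  1        17.50        15.9163        15.9163
  2        17.50        14.4760        28.9519
  3        17.50        13.1660        39.4979
  4     1,017.50       696.2312     2,784.9248
  Σ                    739.7894     2,869.2909
Price P = Σ PV = 739.7894.
Macaulay duration = Σ(t·PV) / P = 2,869.2909 / 739.7894 = 3.87852 years.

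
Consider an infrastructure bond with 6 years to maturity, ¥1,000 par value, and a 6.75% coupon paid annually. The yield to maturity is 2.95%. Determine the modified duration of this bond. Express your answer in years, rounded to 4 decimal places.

Periodic yield y = 0.0295. First find Macaulay duration:
  t   CF        PV=CF/(1+0.0295)^t    t·PV
  1        67.50        65.5658        65.5658
  2        67.50        63.6870       127.3741
  3        67.50        61.8621       185.5863
  4        67.50        60.0895       240.3579
  5        67.50        58.3676       291.8381
  6     1,067.50       896.6228     5,379.7368
  Σ                  1,206.1949     6,290.4590
P = 1,206.1949; Macaulay duration = 6,290.4590 / 1,206.1949 = 5.21513 years.
Modified duration = D_Mac / (1 + y) = 5.21513 / 1.0295 = 5.06569 years.

5.0657 years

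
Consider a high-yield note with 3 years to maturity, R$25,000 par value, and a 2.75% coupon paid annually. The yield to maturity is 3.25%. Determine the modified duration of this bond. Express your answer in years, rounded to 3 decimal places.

Periodic yield y = 0.0325. First find Macaulay duration:
  t   CF        PV=CF/(1+0.0325)^t    t·PV
  1       687.50       665.8596       665.8596
  2       687.50       644.9003     1,289.8006
  3    25,687.50    23,337.3564    70,012.0691
  Σ                 24,648.1162    71,967.7293
P = 24,648.1162; Macaulay duration = 71,967.7293 / 24,648.1162 = 2.91981 years.
Modified duration = D_Mac / (1 + y) = 2.91981 / 1.0325 = 2.82790 years.

2.828 years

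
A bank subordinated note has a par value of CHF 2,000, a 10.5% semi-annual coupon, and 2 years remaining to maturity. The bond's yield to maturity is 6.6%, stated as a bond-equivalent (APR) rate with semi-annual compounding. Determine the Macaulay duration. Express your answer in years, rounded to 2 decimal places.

Periodic yield y = 0.033. Discount each cash flow and weight by its period:
  t   CF        PV=CF/(1+0.033)^t    t·PV
  1       105.00       101.6457       101.6457
  2       105.00        98.3985       196.7971
  3       105.00        95.2551       285.7654
  4     2,105.00     1,848.6335     7,394.5339
  Σ                  2,143.9328     7,978.7421
Price P = Σ PV = 2,143.9328.
Macaulay duration = Σ(t·PV) / P = 7,978.7421 / 2,143.9328 = 3.72154 half-year periods.
In years: 3.72154 / 2 = 1.86077 years.

1.86 years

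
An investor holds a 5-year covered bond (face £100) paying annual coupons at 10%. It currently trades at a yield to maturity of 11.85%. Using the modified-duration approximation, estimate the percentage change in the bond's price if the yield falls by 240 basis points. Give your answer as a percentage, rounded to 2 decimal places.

+8.88%

Periodic yield y = 0.1185. Modified duration first:
  t   CF        PV=CF/(1+0.1185)^t    t·PV
  1        10.00         8.9405         8.9405
  2        10.00         7.9933        15.9867
  3        10.00         7.1465        21.4394
  4        10.00         6.3893        25.5574
  5       110.00        62.8366       314.1830
  Σ                     93.3063       386.1071
P = 93.3063; D_Mac = 4.13806 yrs; D_mod = 4.13806/(1+0.1185) = 3.69965 yrs.
ΔP/P ≈ -D_mod · Δy = -3.69965 × (-0.024) = +0.088792 = +8.8792%.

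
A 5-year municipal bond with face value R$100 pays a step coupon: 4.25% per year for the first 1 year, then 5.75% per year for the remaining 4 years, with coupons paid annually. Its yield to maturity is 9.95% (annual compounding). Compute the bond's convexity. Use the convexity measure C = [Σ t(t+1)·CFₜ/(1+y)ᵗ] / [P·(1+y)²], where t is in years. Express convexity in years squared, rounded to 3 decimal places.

With y = 0.0995:
  t   CF        PV=CF/(1+0.0995)^t    t·PV        t(t+1)·PV
  1         4.25         3.8654         3.8654           7.7308
  2         5.75         4.7564         9.5128          28.5383
  3         5.75         4.3260        12.9779          51.9115
  4         5.75         3.9345        15.7379          78.6895
  5       105.75        65.8119       329.0593       1,974.3560
  Σ                     82.6941       371.1533       2,141.2261
P = 82.6941.
Convexity = Σ t(t+1)·PV / [P·(1+y)²] = 2,141.2261 / (82.6941 × 1.208900) = 21.41892.

21.419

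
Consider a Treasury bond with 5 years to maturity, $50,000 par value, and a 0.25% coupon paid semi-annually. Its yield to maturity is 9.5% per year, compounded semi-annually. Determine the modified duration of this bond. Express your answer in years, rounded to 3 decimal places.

4.738 years

Periodic yield y = 0.0475. First find Macaulay duration:
  t   CF        PV=CF/(1+0.0475)^t    t·PV
  1        62.50        59.6659        59.6659
  2        62.50        56.9603       113.9205
  3        62.50        54.3773       163.1320
  4        62.50        51.9115       207.6461
  5        62.50        49.5576       247.7878
  6        62.50        47.3103       283.8619
  7        62.50        45.1650       316.1548
  8        62.50        43.1169       344.9354
  9        62.50        41.1617       370.4557
  10   50,062.50    31,475.4695   314,754.6951
  Σ                 31,924.6960   316,862.2552
P = 31,924.6960; Macaulay duration = 316,862.2552 / 31,924.6960 = 9.92530 half-year periods = 4.96265 years.
Modified duration = D_Mac / (1 + y) = 4.96265 / 1.0475 = 4.73761 years.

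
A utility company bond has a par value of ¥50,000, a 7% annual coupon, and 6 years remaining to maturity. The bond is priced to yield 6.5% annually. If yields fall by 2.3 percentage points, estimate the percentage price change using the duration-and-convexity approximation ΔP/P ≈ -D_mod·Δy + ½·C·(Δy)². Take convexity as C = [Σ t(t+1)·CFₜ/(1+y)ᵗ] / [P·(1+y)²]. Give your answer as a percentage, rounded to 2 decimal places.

With y = 0.065:
  t   CF        PV=CF/(1+0.065)^t    t·PV        t(t+1)·PV
  1     3,500.00     3,286.3850     3,286.3850       6,572.7700
  2     3,500.00     3,085.8075     6,171.6150      18,514.8449
  3     3,500.00     2,897.4718     8,692.4155      34,769.6619
  4     3,500.00     2,720.6308    10,882.5233      54,412.6164
  5     3,500.00     2,554.5829    12,772.9146      76,637.4878
  6    53,500.00    36,665.3754   219,992.2521   1,539,945.7649
  Σ                 51,210.2534   261,798.1055   1,730,853.1459
P = 51,210.2534; D_Mac = 5.11222 yrs; D_mod = 4.80021 yrs; C = 29.79916.
Duration effect: -4.80021 × (-0.023) = +0.110405
Convexity effect: 0.5 × 29.79916 × (-0.023)² = +0.0078819
ΔP/P ≈ +0.110405 + 0.0078819 = +0.118287 = +11.8287%.

+11.83%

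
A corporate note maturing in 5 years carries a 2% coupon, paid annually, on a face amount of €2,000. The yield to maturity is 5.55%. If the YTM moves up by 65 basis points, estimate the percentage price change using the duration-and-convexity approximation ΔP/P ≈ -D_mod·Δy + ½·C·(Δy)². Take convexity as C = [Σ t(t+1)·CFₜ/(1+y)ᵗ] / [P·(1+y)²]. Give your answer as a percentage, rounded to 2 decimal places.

-2.89%

With y = 0.0555:
  t   CF        PV=CF/(1+0.0555)^t    t·PV        t(t+1)·PV
  1        40.00        37.8967        37.8967          75.7935
  2        40.00        35.9041        71.8081         215.4243
  3        40.00        34.0162       102.0485         408.1939
  4        40.00        32.2275       128.9101         644.5506
  5     2,040.00     1,557.1806     7,785.9029      46,715.4174
  Σ                  1,697.2251     8,126.5664      48,059.3798
P = 1,697.2251; D_Mac = 4.78815 yrs; D_mod = 4.53638 yrs; C = 25.41688.
Duration effect: -4.53638 × (+0.0065) = -0.029486
Convexity effect: 0.5 × 25.41688 × (0.0065)² = +0.0005369
ΔP/P ≈ -0.029486 + 0.0005369 = -0.028950 = -2.8950%.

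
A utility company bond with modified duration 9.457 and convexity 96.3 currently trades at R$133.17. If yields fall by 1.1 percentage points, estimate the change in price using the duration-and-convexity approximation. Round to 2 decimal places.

Duration effect: -D_mod·Δy = -9.457 × (-0.011) = +0.104027
Convexity effect: ½·C·(Δy)² = 0.5 × 96.3 × (-0.011)² = +0.00582615
ΔP/P ≈ +0.104027 + 0.00582615 = +0.10985315
ΔP ≈ 133.17 × (+0.10985315) = +14.6291439855.

+R$14.63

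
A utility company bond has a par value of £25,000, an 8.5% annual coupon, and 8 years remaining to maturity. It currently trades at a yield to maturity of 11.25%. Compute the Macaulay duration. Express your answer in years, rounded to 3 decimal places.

Periodic yield y = 0.1125. Discount each cash flow and weight by its year:
  t   CF        PV=CF/(1+0.1125)^t    t·PV
  1     2,125.00     1,910.1124     1,910.1124
  2     2,125.00     1,716.9549     3,433.9099
  3     2,125.00     1,543.3303     4,629.9908
  4     2,125.00     1,387.2632     5,549.0527
  5     2,125.00     1,246.9781     6,234.8906
  6     2,125.00     1,120.8792     6,725.2753
  7     2,125.00     1,007.5319     7,052.7232
  8    27,125.00    11,560.3129    92,482.5033
  Σ                 21,493.3629   128,018.4581
Price P = Σ PV = 21,493.3629.
Macaulay duration = Σ(t·PV) / P = 128,018.4581 / 21,493.3629 = 5.95619 years.

5.956 years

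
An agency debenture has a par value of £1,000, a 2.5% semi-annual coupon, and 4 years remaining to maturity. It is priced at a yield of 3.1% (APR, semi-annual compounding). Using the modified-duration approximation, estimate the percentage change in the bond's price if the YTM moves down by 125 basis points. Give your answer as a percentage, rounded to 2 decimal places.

Periodic yield y = 0.0155. Modified duration first:
  t   CF        PV=CF/(1+0.0155)^t    t·PV
  1        12.50        12.3092        12.3092
  2        12.50        12.1213        24.2427
  3        12.50        11.9363        35.8089
  4        12.50        11.7541        47.0165
  5        12.50        11.5747        57.8736
  6        12.50        11.3980        68.3883
  7        12.50        11.2241        78.5685
  8     1,012.50       895.2733     7,162.1860
  Σ                    977.5911     7,486.3937
P = 977.5911; D_Mac = 7.65800 half-year periods = 3.82900 yrs; D_mod = 3.82900/(1+0.0155) = 3.77056 yrs.
ΔP/P ≈ -D_mod · Δy = -3.77056 × (-0.0125) = +0.047132 = +4.7132%.

+4.71%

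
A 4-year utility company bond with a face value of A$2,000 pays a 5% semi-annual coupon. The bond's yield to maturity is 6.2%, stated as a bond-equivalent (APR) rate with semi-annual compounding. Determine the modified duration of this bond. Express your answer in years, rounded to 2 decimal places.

3.56 years

Periodic yield y = 0.031. First find Macaulay duration:
  t   CF        PV=CF/(1+0.031)^t    t·PV
  1        50.00        48.4966        48.4966
  2        50.00        47.0384        94.0768
  3        50.00        45.6241       136.8722
  4        50.00        44.2522       177.0090
  5        50.00        42.9217       214.6084
  6        50.00        41.6311       249.7867
  7        50.00        40.3794       282.6555
  8     2,050.00     1,605.7744    12,846.1955
  Σ                  1,916.1179    14,049.7006
P = 1,916.1179; Macaulay duration = 14,049.7006 / 1,916.1179 = 7.33238 half-year periods = 3.66619 years.
Modified duration = D_Mac / (1 + y) = 3.66619 / 1.031 = 3.55595 years.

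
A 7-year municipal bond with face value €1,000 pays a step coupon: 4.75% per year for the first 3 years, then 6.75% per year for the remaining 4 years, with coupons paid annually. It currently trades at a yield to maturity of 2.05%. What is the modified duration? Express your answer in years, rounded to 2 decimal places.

6.03 years

Periodic yield y = 0.0205. First find Macaulay duration:
  t   CF        PV=CF/(1+0.0205)^t    t·PV
  1        47.50        46.5458        46.5458
  2        47.50        45.6108        91.2216
  3        47.50        44.6946       134.0837
  4        67.50        62.2374       248.9498
  5        67.50        60.9872       304.9360
  6        67.50        59.7621       358.5725
  7     1,067.50       926.1404     6,482.9827
  Σ                  1,245.9783     7,667.2920
P = 1,245.9783; Macaulay duration = 7,667.2920 / 1,245.9783 = 6.15363 years.
Modified duration = D_Mac / (1 + y) = 6.15363 / 1.0205 = 6.03002 years.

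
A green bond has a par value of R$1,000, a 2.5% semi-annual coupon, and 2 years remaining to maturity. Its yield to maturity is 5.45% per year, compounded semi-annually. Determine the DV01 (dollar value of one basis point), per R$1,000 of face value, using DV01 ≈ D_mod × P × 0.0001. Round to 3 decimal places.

R$0.180

Periodic yield y = 0.02725.
  t   CF        PV=CF/(1+0.02725)^t    t·PV
  1        12.50        12.1684        12.1684
  2        12.50        11.8456        23.6912
  3        12.50        11.5314        34.5942
  4     1,012.50       909.2649     3,637.0596
  Σ                    944.8103     3,707.5135
P = 944.8103; D_Mac = 3.92408 half-year periods = 1.96204 yrs; D_mod = 1.90999 yrs.
DV01 ≈ 1.90999 × 944.8103 × 0.0001 = 0.180458.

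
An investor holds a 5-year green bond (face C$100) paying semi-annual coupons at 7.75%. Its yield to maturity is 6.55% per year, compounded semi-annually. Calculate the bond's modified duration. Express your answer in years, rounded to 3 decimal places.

4.126 years

Periodic yield y = 0.03275. First find Macaulay duration:
  t   CF        PV=CF/(1+0.03275)^t    t·PV
  1        3.875         3.7521         3.7521
  2        3.875         3.6331         7.2663
  3        3.875         3.5179        10.5538
  4        3.875         3.4064        13.6255
  5        3.875         3.2983        16.4917
  6        3.875         3.1937        19.1625
  7        3.875         3.0925        21.6473
  8        3.875         2.9944        23.9552
  9        3.875         2.8994        26.0950
  10     103.875        75.2591       752.5910
  Σ                    105.0470       895.1403
P = 105.0470; Macaulay duration = 895.1403 / 105.0470 = 8.52133 half-year periods = 4.26066 years.
Modified duration = D_Mac / (1 + y) = 4.26066 / 1.03275 = 4.12555 years.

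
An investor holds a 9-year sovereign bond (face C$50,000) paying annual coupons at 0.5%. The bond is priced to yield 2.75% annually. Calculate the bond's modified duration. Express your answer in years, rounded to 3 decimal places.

8.564 years

Periodic yield y = 0.0275. First find Macaulay duration:
  t   CF        PV=CF/(1+0.0275)^t    t·PV
  1       250.00       243.3090       243.3090
  2       250.00       236.7971       473.5942
  3       250.00       230.4594       691.3783
  4       250.00       224.2914       897.1657
  5       250.00       218.2885     1,091.4425
  6       250.00       212.4462     1,274.6774
  7       250.00       206.7603     1,447.3222
  8       250.00       201.2266     1,609.8127
  9    50,250.00    39,364.0334   354,276.3002
  Σ                 41,137.6120   362,005.0023
P = 41,137.6120; Macaulay duration = 362,005.0023 / 41,137.6120 = 8.79985 years.
Modified duration = D_Mac / (1 + y) = 8.79985 / 1.0275 = 8.56434 years.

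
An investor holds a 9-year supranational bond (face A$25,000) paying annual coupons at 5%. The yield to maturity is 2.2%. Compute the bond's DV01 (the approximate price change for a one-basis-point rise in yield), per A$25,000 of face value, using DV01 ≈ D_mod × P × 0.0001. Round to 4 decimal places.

Periodic yield y = 0.022.
  t   CF        PV=CF/(1+0.022)^t    t·PV
  1     1,250.00     1,223.0920     1,223.0920
  2     1,250.00     1,196.7632     2,393.5264
  3     1,250.00     1,171.0012     3,513.0035
  4     1,250.00     1,145.7937     4,583.1748
  5     1,250.00     1,121.1289     5,605.6443
  6     1,250.00     1,096.9950     6,581.9699
  7     1,250.00     1,073.3806     7,513.6642
  8     1,250.00     1,050.2746     8,402.1965
  9    26,250.00    21,580.9841   194,228.8573
  Σ                 30,659.4132   234,045.1288
P = 30,659.4132; D_Mac = 7.63371 yrs; D_mod = 7.46939 yrs.
DV01 ≈ 7.46939 × 30,659.4132 × 0.0001 = 22.900698.

A$22.9007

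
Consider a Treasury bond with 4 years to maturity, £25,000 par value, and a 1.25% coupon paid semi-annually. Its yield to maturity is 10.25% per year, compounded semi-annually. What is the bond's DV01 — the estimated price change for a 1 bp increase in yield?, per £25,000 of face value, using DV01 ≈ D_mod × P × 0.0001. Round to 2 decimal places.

Periodic yield y = 0.05125.
  t   CF        PV=CF/(1+0.05125)^t    t·PV
  1       156.25       148.6326       148.6326
  2       156.25       141.3865       282.7730
  3       156.25       134.4937       403.4812
  4       156.25       127.9369       511.7478
  5       156.25       121.6998       608.4992
  6       156.25       115.7668       694.6007
  7       156.25       110.1230       770.8609
  8    25,156.25    16,865.4460   134,923.5684
  Σ                 17,765.4854   138,344.1637
P = 17,765.4854; D_Mac = 7.78724 half-year periods = 3.89362 yrs; D_mod = 3.70380 yrs.
DV01 ≈ 3.70380 × 17,765.4854 × 0.0001 = 6.579984.

£6.58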